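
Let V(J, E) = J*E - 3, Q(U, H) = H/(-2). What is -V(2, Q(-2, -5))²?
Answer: -4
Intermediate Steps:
Q(U, H) = -H/2 (Q(U, H) = H*(-½) = -H/2)
V(J, E) = -3 + E*J (V(J, E) = E*J - 3 = -3 + E*J)
-V(2, Q(-2, -5))² = -(-3 - ½*(-5)*2)² = -(-3 + (5/2)*2)² = -(-3 + 5)² = -1*2² = -1*4 = -4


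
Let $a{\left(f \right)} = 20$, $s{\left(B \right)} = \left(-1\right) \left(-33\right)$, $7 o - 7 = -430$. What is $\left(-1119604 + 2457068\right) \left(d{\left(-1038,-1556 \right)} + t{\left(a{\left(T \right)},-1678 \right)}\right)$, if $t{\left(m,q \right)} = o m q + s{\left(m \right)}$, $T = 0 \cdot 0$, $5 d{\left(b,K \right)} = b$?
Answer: $\frac{94924218999096}{35} \approx 2.7121 \cdot 10^{12}$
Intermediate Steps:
$d{\left(b,K \right)} = \frac{b}{5}$
$o = - \frac{423}{7}$ ($o = 1 + \frac{1}{7} \left(-430\right) = 1 - \frac{430}{7} = - \frac{423}{7} \approx -60.429$)
$s{\left(B \right)} = 33$
$T = 0$
$t{\left(m,q \right)} = 33 - \frac{423 m q}{7}$ ($t{\left(m,q \right)} = - \frac{423 m}{7} q + 33 = - \frac{423 m q}{7} + 33 = 33 - \frac{423 m q}{7}$)
$\left(-1119604 + 2457068\right) \left(d{\left(-1038,-1556 \right)} + t{\left(a{\left(T \right)},-1678 \right)}\right) = \left(-1119604 + 2457068\right) \left(\frac{1}{5} \left(-1038\right) - \left(-33 + \frac{8460}{7} \left(-1678\right)\right)\right) = 1337464 \left(- \frac{1038}{5} + \left(33 + \frac{14195880}{7}\right)\right) = 1337464 \left(- \frac{1038}{5} + \frac{14196111}{7}\right) = 1337464 \cdot \frac{70973289}{35} = \frac{94924218999096}{35}$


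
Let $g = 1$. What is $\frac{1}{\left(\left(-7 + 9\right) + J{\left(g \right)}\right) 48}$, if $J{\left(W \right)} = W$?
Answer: $\frac{1}{144} \approx 0.0069444$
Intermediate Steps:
$\frac{1}{\left(\left(-7 + 9\right) + J{\left(g \right)}\right) 48} = \frac{1}{\left(\left(-7 + 9\right) + 1\right) 48} = \frac{1}{\left(2 + 1\right) 48} = \frac{1}{3 \cdot 48} = \frac{1}{144}$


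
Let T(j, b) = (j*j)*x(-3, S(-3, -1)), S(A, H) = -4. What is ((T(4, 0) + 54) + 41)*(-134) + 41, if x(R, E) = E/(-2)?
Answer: -16977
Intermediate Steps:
x(R, E) = -E/2 (x(R, E) = E*(-½) = -E/2)
T(j, b) = 2*j² (T(j, b) = (j*j)*(-½*(-4)) = j²*2 = 2*j²)
((T(4, 0) + 54) + 41)*(-134) + 41 = ((2*4² + 54) + 41)*(-134) + 41 = ((2*16 + 54) + 41)*(-134) + 41 = ((32 + 54) + 41)*(-134) + 41 = (86 + 41)*(-134) + 41 = 127*(-134) + 41 = -17018 + 41 = -16977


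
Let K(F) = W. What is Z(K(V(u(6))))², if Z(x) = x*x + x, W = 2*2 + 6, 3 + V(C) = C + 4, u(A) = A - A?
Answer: 12100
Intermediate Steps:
u(A) = 0
V(C) = 1 + C (V(C) = -3 + (C + 4) = -3 + (4 + C) = 1 + C)
W = 10 (W = 4 + 6 = 10)
K(F) = 10
Z(x) = x + x² (Z(x) = x² + x = x + x²)
Z(K(V(u(6))))² = (10*(1 + 10))² = (10*11)² = 110² = 12100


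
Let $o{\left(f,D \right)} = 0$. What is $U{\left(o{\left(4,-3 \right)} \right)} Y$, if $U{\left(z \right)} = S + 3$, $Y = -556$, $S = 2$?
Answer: $-2780$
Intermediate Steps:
$U{\left(z \right)} = 5$ ($U{\left(z \right)} = 2 + 3 = 5$)
$U{\left(o{\left(4,-3 \right)} \right)} Y = 5 \left(-556\right) = -2780$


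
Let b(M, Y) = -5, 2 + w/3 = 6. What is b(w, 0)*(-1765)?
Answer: 8825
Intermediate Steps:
w = 12 (w = -6 + 3*6 = -6 + 18 = 12)
b(w, 0)*(-1765) = -5*(-1765) = 8825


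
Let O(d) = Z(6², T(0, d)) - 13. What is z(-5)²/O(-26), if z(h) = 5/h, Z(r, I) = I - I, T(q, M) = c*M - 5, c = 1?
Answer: -1/13 ≈ -0.076923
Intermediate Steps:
T(q, M) = -5 + M (T(q, M) = 1*M - 5 = M - 5 = -5 + M)
Z(r, I) = 0
O(d) = -13 (O(d) = 0 - 13 = -13)
z(-5)²/O(-26) = (5/(-5))²/(-13) = (5*(-⅕))²*(-1/13) = (-1)²*(-1/13) = 1*(-1/13) = -1/13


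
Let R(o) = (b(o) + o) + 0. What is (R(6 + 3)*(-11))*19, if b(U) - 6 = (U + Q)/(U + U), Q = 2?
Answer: -58729/18 ≈ -3262.7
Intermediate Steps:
b(U) = 6 + (2 + U)/(2*U) (b(U) = 6 + (U + 2)/(U + U) = 6 + (2 + U)/((2*U)) = 6 + (2 + U)*(1/(2*U)) = 6 + (2 + U)/(2*U))
R(o) = 13/2 + o + 1/o (R(o) = ((13/2 + 1/o) + o) + 0 = (13/2 + o + 1/o) + 0 = 13/2 + o + 1/o)
(R(6 + 3)*(-11))*19 = ((13/2 + (6 + 3) + 1/(6 + 3))*(-11))*19 = ((13/2 + 9 + 1/9)*(-11))*19 = ((13/2 + 9 + ⅑)*(-11))*19 = ((281/18)*(-11))*19 = -3091/18*19 = -58729/18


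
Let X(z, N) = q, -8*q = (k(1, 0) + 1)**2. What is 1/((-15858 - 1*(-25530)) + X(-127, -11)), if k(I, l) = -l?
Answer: 8/77375 ≈ 0.00010339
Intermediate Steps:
q = -1/8 (q = -(-1*0 + 1)**2/8 = -(0 + 1)**2/8 = -1/8*1**2 = -1/8*1 = -1/8 ≈ -0.12500)
X(z, N) = -1/8
1/((-15858 - 1*(-25530)) + X(-127, -11)) = 1/((-15858 - 1*(-25530)) - 1/8) = 1/((-15858 + 25530) - 1/8) = 1/(9672 - 1/8) = 1/(77375/8) = 8/77375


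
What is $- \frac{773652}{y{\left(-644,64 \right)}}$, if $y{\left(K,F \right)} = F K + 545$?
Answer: $\frac{257884}{13557} \approx 19.022$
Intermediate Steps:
$y{\left(K,F \right)} = 545 + F K$
$- \frac{773652}{y{\left(-644,64 \right)}} = - \frac{773652}{545 + 64 \left(-644\right)} = - \frac{773652}{545 - 41216} = - \frac{773652}{-40671} = \left(-773652\right) \left(- \frac{1}{40671}\right) = \frac{257884}{13557}$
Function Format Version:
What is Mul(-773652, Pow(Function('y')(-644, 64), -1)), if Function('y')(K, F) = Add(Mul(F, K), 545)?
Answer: Rational(257884, 13557) ≈ 19.022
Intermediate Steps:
Function('y')(K, F) = Add(545, Mul(F, K))
Mul(-773652, Pow(Function('y')(-644, 64), -1)) = Mul(-773652, Pow(Add(545, Mul(64, -644)), -1)) = Mul(-773652, Pow(Add(545, -41216), -1)) = Mul(-773652, Pow(-40671, -1)) = Mul(-773652, Rational(-1, 40671)) = Rational(257884, 13557)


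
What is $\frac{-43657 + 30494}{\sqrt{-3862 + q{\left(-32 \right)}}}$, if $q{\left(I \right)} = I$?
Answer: $\frac{13163 i \sqrt{3894}}{3894} \approx 210.94 i$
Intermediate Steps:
$\frac{-43657 + 30494}{\sqrt{-3862 + q{\left(-32 \right)}}} = \frac{-43657 + 30494}{\sqrt{-3862 - 32}} = - \frac{13163}{\sqrt{-3894}} = - \frac{13163}{i \sqrt{3894}} = - 13163 \left(- \frac{i \sqrt{3894}}{3894}\right) = \frac{13163 i \sqrt{3894}}{3894}$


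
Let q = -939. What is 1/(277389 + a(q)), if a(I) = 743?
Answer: 1/278132 ≈ 3.5954e-6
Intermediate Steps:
1/(277389 + a(q)) = 1/(277389 + 743) = 1/278132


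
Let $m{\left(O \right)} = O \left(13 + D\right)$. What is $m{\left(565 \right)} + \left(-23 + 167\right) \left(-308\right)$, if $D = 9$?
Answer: $-31922$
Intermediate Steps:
$m{\left(O \right)} = 22 O$ ($m{\left(O \right)} = O \left(13 + 9\right) = O 22 = 22 O$)
$m{\left(565 \right)} + \left(-23 + 167\right) \left(-308\right) = 22 \cdot 565 + \left(-23 + 167\right) \left(-308\right) = 12430 + 144 \left(-308\right) = 12430 - 44352 = -31922$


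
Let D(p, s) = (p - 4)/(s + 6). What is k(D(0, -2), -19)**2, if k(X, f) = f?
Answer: 361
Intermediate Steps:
D(p, s) = (-4 + p)/(6 + s)
k(D(0, -2), -19)**2 = (-19)**2 = 361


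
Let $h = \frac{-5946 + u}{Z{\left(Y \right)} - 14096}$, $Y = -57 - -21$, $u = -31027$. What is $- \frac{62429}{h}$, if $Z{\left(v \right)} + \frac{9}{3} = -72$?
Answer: $- \frac{884681359}{36973} \approx -23928.0$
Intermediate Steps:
$Y = -36$ ($Y = -57 + 21 = -36$)
$Z{\left(v \right)} = -75$ ($Z{\left(v \right)} = -3 - 72 = -75$)
$h = \frac{36973}{14171}$ ($h = \frac{-5946 - 31027}{-75 - 14096} = - \frac{36973}{-14171} = \left(-36973\right) \left(- \frac{1}{14171}\right) = \frac{36973}{14171} \approx 2.6091$)
$- \frac{62429}{h} = - \frac{62429}{\frac{36973}{14171}} = \left(-62429\right) \frac{14171}{36973} = - \frac{884681359}{36973}$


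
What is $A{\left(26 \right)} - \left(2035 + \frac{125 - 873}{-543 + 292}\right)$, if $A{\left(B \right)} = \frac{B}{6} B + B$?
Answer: $- \frac{1430183}{753} \approx -1899.3$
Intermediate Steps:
$A{\left(B \right)} = B + \frac{B^{2}}{6}$ ($A{\left(B \right)} = B \frac{1}{6} B + B = \frac{B}{6} B + B = \frac{B^{2}}{6} + B = B + \frac{B^{2}}{6}$)
$A{\left(26 \right)} - \left(2035 + \frac{125 - 873}{-543 + 292}\right) = \frac{1}{6} \cdot 26 \left(6 + 26\right) - \left(2035 + \frac{125 - 873}{-543 + 292}\right) = \frac{1}{6} \cdot 26 \cdot 32 - \left(2035 - \frac{748}{-251}\right) = \frac{416}{3} - \left(2035 - - \frac{748}{251}\right) = \frac{416}{3} - \frac{511533}{251} = - \frac{1430183}{753}$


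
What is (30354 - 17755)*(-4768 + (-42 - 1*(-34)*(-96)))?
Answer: -101724326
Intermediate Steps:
(30354 - 17755)*(-4768 + (-42 - 1*(-34)*(-96))) = 12599*(-4768 + (-42 + 34*(-96))) = 12599*(-4768 + (-42 - 3264)) = 12599*(-4768 - 3306) = 12599*(-8074) = -101724326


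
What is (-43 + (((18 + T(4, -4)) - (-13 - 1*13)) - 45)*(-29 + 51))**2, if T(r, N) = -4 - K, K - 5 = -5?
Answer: 23409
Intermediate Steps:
K = 0 (K = 5 - 5 = 0)
T(r, N) = -4 (T(r, N) = -4 - 1*0 = -4 + 0 = -4)
(-43 + (((18 + T(4, -4)) - (-13 - 1*13)) - 45)*(-29 + 51))**2 = (-43 + (((18 - 4) - (-13 - 1*13)) - 45)*(-29 + 51))**2 = (-43 + ((14 - (-13 - 13)) - 45)*22)**2 = (-43 + ((14 - 1*(-26)) - 45)*22)**2 = (-43 + ((14 + 26) - 45)*22)**2 = (-43 + (40 - 45)*22)**2 = (-43 - 5*22)**2 = (-43 - 110)**2 = (-153)**2 = 23409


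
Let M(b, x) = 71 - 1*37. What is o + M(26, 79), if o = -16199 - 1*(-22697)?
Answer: 6532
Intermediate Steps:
M(b, x) = 34 (M(b, x) = 71 - 37 = 34)
o = 6498 (o = -16199 + 22697 = 6498)
o + M(26, 79) = 6498 + 34 = 6532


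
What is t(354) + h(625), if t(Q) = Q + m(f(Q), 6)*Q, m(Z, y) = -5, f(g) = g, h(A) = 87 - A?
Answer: -1954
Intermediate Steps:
t(Q) = -4*Q (t(Q) = Q - 5*Q = -4*Q)
t(354) + h(625) = -4*354 + (87 - 1*625) = -1416 + (87 - 625) = -1416 - 538 = -1954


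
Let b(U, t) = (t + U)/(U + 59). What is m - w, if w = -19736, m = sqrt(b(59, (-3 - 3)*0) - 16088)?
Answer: 19736 + 15*I*sqrt(286)/2 ≈ 19736.0 + 126.84*I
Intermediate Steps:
b(U, t) = (U + t)/(59 + U)
m = 15*I*sqrt(286)/2 (m = sqrt((59 + (-3 - 3)*0)/(59 + 59) - 16088) = sqrt((59 - 6*0)/118 - 16088) = sqrt((59 + 0)/118 - 16088) = sqrt((1/118)*59 - 16088) = sqrt(1/2 - 16088) = sqrt(-32175/2) = 15*I*sqrt(286)/2 ≈ 126.84*I)
m - w = 15*I*sqrt(286)/2 - 1*(-19736) = 15*I*sqrt(286)/2 + 19736 = 19736 + 15*I*sqrt(286)/2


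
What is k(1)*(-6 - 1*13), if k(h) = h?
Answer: -19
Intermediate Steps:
k(1)*(-6 - 1*13) = 1*(-6 - 1*13) = 1*(-6 - 13) = 1*(-19) = -19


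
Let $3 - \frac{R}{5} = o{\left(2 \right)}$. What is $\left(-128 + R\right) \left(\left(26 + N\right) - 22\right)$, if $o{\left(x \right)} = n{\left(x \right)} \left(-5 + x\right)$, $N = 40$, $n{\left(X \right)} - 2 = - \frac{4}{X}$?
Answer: $-4972$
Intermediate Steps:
$n{\left(X \right)} = 2 - \frac{4}{X}$
$o{\left(x \right)} = \left(-5 + x\right) \left(2 - \frac{4}{x}\right)$ ($o{\left(x \right)} = \left(2 - \frac{4}{x}\right) \left(-5 + x\right) = \left(-5 + x\right) \left(2 - \frac{4}{x}\right)$)
$R = 15$ ($R = 15 - 5 \left(-14 + 2 \cdot 2 + \frac{20}{2}\right) = 15 - 5 \left(-14 + 4 + 20 \cdot \frac{1}{2}\right) = 15 - 5 \left(-14 + 4 + 10\right) = 15 - 0 = 15 + 0 = 15$)
$\left(-128 + R\right) \left(\left(26 + N\right) - 22\right) = \left(-128 + 15\right) \left(\left(26 + 40\right) - 22\right) = - 113 \left(66 - 22\right) = \left(-113\right) 44 = -4972$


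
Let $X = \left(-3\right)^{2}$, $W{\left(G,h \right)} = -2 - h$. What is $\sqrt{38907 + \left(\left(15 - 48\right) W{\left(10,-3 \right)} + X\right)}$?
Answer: $\sqrt{38883} \approx 197.19$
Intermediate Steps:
$X = 9$
$\sqrt{38907 + \left(\left(15 - 48\right) W{\left(10,-3 \right)} + X\right)} = \sqrt{38907 + \left(\left(15 - 48\right) \left(-2 - -3\right) + 9\right)} = \sqrt{38907 + \left(\left(15 - 48\right) \left(-2 + 3\right) + 9\right)} = \sqrt{38907 + \left(\left(-33\right) 1 + 9\right)} = \sqrt{38907 + \left(-33 + 9\right)} = \sqrt{38907 - 24} = \sqrt{38883}$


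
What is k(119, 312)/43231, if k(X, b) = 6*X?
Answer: 42/2543 ≈ 0.016516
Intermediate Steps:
k(119, 312)/43231 = (6*119)/43231 = 714*(1/43231) = 42/2543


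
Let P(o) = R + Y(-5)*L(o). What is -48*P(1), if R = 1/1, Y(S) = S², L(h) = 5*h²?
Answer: -6048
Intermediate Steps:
R = 1
P(o) = 1 + 125*o² (P(o) = 1 + (-5)²*(5*o²) = 1 + 25*(5*o²) = 1 + 125*o²)
-48*P(1) = -48*(1 + 125*1²) = -48*(1 + 125*1) = -48*(1 + 125) = -48*126 = -6048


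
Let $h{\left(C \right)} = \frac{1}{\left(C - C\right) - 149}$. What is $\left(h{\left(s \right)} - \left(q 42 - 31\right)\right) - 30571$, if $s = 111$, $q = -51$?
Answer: $- \frac{4231303}{149} \approx -28398.0$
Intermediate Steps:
$h{\left(C \right)} = - \frac{1}{149}$ ($h{\left(C \right)} = \frac{1}{0 - 149} = \frac{1}{-149} = - \frac{1}{149}$)
$\left(h{\left(s \right)} - \left(q 42 - 31\right)\right) - 30571 = \left(- \frac{1}{149} - \left(\left(-51\right) 42 - 31\right)\right) - 30571 = \left(- \frac{1}{149} - \left(-2142 - 31\right)\right) - 30571 = \left(- \frac{1}{149} - -2173\right) - 30571 = \left(- \frac{1}{149} + 2173\right) - 30571 = \frac{323776}{149} - 30571 = - \frac{4231303}{149}$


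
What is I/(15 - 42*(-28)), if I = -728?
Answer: -728/1191 ≈ -0.61125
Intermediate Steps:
I/(15 - 42*(-28)) = -728/(15 - 42*(-28)) = -728/(15 + 1176) = -728/1191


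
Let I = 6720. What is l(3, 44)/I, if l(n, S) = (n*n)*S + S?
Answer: 11/168 ≈ 0.065476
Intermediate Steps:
l(n, S) = S + S*n² (l(n, S) = n²*S + S = S*n² + S = S + S*n²)
l(3, 44)/I = (44*(1 + 3²))/6720 = (44*(1 + 9))*(1/6720) = (44*10)*(1/6720) = 440*(1/6720) = 11/168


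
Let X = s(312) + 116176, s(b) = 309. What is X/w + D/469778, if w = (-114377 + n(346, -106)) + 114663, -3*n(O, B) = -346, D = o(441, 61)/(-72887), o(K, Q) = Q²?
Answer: 5982793494584023/20612906869772 ≈ 290.25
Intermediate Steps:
D = -3721/72887 (D = 61²/(-72887) = 3721*(-1/72887) = -3721/72887 ≈ -0.051052)
X = 116485 (X = 309 + 116176 = 116485)
n(O, B) = 346/3 (n(O, B) = -⅓*(-346) = 346/3)
w = 1204/3 (w = (-114377 + 346/3) + 114663 = -342785/3 + 114663 = 1204/3 ≈ 401.33)
X/w + D/469778 = 116485/(1204/3) - 3721/72887/469778 = 116485*(3/1204) - 3721/72887*1/469778 = 349455/1204 - 3721/34240709086 = 5982793494584023/20612906869772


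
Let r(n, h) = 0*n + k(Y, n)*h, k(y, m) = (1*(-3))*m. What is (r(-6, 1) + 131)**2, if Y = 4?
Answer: 22201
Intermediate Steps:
k(y, m) = -3*m
r(n, h) = -3*h*n (r(n, h) = 0*n + (-3*n)*h = 0 - 3*h*n = -3*h*n)
(r(-6, 1) + 131)**2 = (-3*1*(-6) + 131)**2 = (18 + 131)**2 = 149**2 = 22201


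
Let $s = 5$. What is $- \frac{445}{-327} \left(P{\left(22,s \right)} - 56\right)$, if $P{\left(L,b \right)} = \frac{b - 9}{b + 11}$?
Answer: $- \frac{33375}{436} \approx -76.548$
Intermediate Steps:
$P{\left(L,b \right)} = \frac{-9 + b}{11 + b}$
$- \frac{445}{-327} \left(P{\left(22,s \right)} - 56\right) = - \frac{445}{-327} \left(\frac{-9 + 5}{11 + 5} - 56\right) = \left(-445\right) \left(- \frac{1}{327}\right) \left(\frac{1}{16} \left(-4\right) - 56\right) = \frac{445 \left(\frac{1}{16} \left(-4\right) - 56\right)}{327} = \frac{445 \left(- \frac{1}{4} - 56\right)}{327} = \frac{445}{327} \left(- \frac{225}{4}\right) = - \frac{33375}{436}$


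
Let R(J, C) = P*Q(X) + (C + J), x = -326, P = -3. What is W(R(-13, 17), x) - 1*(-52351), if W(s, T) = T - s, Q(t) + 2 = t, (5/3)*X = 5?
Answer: 52024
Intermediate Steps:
X = 3 (X = (⅗)*5 = 3)
Q(t) = -2 + t
R(J, C) = -3 + C + J (R(J, C) = -3*(-2 + 3) + (C + J) = -3*1 + (C + J) = -3 + (C + J) = -3 + C + J)
W(R(-13, 17), x) - 1*(-52351) = (-326 - (-3 + 17 - 13)) - 1*(-52351) = (-326 - 1*1) + 52351 = (-326 - 1) + 52351 = -327 + 52351 = 52024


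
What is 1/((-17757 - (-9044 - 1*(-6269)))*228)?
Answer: -1/3415896 ≈ -2.9275e-7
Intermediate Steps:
1/((-17757 - (-9044 - 1*(-6269)))*228) = 1/((-17757 - (-9044 + 6269))*228) = 1/((-17757 - 1*(-2775))*228) = 1/((-17757 + 2775)*228) = 1/(-14982*228) = 1/(-3415896) = -1/3415896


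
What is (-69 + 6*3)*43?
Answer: -2193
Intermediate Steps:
(-69 + 6*3)*43 = (-69 + 18)*43 = -51*43 = -2193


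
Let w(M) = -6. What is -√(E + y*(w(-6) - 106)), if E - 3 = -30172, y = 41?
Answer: -I*√34761 ≈ -186.44*I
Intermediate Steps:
E = -30169 (E = 3 - 30172 = -30169)
-√(E + y*(w(-6) - 106)) = -√(-30169 + 41*(-6 - 106)) = -√(-30169 + 41*(-112)) = -√(-30169 - 4592) = -√(-34761) = -I*√34761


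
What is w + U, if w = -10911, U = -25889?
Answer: -36800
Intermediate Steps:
w + U = -10911 - 25889 = -36800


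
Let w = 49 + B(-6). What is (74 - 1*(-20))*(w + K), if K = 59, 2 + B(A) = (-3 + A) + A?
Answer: 8554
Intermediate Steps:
B(A) = -5 + 2*A (B(A) = -2 + ((-3 + A) + A) = -2 + (-3 + 2*A) = -5 + 2*A)
w = 32 (w = 49 + (-5 + 2*(-6)) = 49 + (-5 - 12) = 49 - 17 = 32)
(74 - 1*(-20))*(w + K) = (74 - 1*(-20))*(32 + 59) = (74 + 20)*91 = 94*91 = 8554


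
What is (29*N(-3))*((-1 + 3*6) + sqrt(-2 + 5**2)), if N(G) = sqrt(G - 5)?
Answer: 58*I*sqrt(2)*(17 + sqrt(23)) ≈ 1787.8*I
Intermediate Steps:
N(G) = sqrt(-5 + G)
(29*N(-3))*((-1 + 3*6) + sqrt(-2 + 5**2)) = (29*sqrt(-5 - 3))*((-1 + 3*6) + sqrt(-2 + 5**2)) = (29*sqrt(-8))*((-1 + 18) + sqrt(-2 + 25)) = (29*(2*I*sqrt(2)))*(17 + sqrt(23)) = (58*I*sqrt(2))*(17 + sqrt(23)) = 58*I*sqrt(2)*(17 + sqrt(23))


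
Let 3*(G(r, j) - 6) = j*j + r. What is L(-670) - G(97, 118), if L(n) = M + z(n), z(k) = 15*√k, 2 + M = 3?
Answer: -14036/3 + 15*I*√670 ≈ -4678.7 + 388.27*I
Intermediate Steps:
M = 1 (M = -2 + 3 = 1)
G(r, j) = 6 + r/3 + j²/3 (G(r, j) = 6 + (j*j + r)/3 = 6 + (j² + r)/3 = 6 + (r + j²)/3 = 6 + (r/3 + j²/3) = 6 + r/3 + j²/3)
L(n) = 1 + 15*√n
L(-670) - G(97, 118) = (1 + 15*√(-670)) - (6 + (⅓)*97 + (⅓)*118²) = (1 + 15*(I*√670)) - (6 + 97/3 + (⅓)*13924) = (1 + 15*I*√670) - (6 + 97/3 + 13924/3) = (1 + 15*I*√670) - 1*14039/3 = (1 + 15*I*√670) - 14039/3 = -14036/3 + 15*I*√670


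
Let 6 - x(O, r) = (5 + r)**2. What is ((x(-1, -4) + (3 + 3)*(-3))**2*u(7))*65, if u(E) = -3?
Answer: -32955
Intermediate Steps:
x(O, r) = 6 - (5 + r)**2
((x(-1, -4) + (3 + 3)*(-3))**2*u(7))*65 = (((6 - (5 - 4)**2) + (3 + 3)*(-3))**2*(-3))*65 = (((6 - 1*1**2) + 6*(-3))**2*(-3))*65 = (((6 - 1*1) - 18)**2*(-3))*65 = (((6 - 1) - 18)**2*(-3))*65 = ((5 - 18)**2*(-3))*65 = ((-13)**2*(-3))*65 = (169*(-3))*65 = -507*65 = -32955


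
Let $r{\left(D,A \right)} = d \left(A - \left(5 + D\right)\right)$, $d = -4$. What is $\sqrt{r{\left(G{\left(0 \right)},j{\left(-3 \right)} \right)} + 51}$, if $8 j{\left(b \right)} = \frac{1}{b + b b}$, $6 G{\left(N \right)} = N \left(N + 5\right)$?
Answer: $\frac{\sqrt{2553}}{6} \approx 8.4212$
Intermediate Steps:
$G{\left(N \right)} = \frac{N \left(5 + N\right)}{6}$ ($G{\left(N \right)} = \frac{N \left(N + 5\right)}{6} = \frac{N \left(5 + N\right)}{6}$)
$j{\left(b \right)} = \frac{1}{8 \left(b + b^{2}\right)}$ ($j{\left(b \right)} = \frac{1}{8 \left(b + b b\right)} = \frac{1}{8 \left(b + b^{2}\right)}$)
$r{\left(D,A \right)} = 20 - 4 A + 4 D$ ($r{\left(D,A \right)} = - 4 \left(A - \left(5 + D\right)\right) = - 4 \left(-5 + A - D\right) = 20 - 4 A + 4 D$)
$\sqrt{r{\left(G{\left(0 \right)},j{\left(-3 \right)} \right)} + 51} = \sqrt{\left(20 - 4 \frac{1}{8 \left(-3\right) \left(1 - 3\right)} + 4 \cdot \frac{1}{6} \cdot 0 \left(5 + 0\right)\right) + 51} = \sqrt{\left(20 - 4 \cdot \frac{1}{8} \left(- \frac{1}{3}\right) \frac{1}{-2} + 4 \cdot \frac{1}{6} \cdot 0 \cdot 5\right) + 51} = \sqrt{\left(20 - 4 \cdot \frac{1}{8} \left(- \frac{1}{3}\right) \left(- \frac{1}{2}\right) + 4 \cdot 0\right) + 51} = \sqrt{\left(20 - \frac{1}{12} + 0\right) + 51} = \sqrt{\frac{239}{12} + 51} = \sqrt{\frac{851}{12}} = \frac{\sqrt{2553}}{6}$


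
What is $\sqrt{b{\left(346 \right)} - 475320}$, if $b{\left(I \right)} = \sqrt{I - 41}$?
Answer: $\sqrt{-475320 + \sqrt{305}} \approx 689.42 i$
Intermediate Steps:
$b{\left(I \right)} = \sqrt{-41 + I}$
$\sqrt{b{\left(346 \right)} - 475320} = \sqrt{\sqrt{-41 + 346} - 475320} = \sqrt{\sqrt{305} - 475320} = \sqrt{-475320 + \sqrt{305}}$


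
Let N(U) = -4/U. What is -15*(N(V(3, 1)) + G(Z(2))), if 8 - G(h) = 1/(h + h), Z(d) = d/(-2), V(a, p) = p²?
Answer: -135/2 ≈ -67.500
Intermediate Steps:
Z(d) = -d/2 (Z(d) = d*(-½) = -d/2)
G(h) = 8 - 1/(2*h) (G(h) = 8 - 1/(h + h) = 8 - 1/(2*h))
-15*(N(V(3, 1)) + G(Z(2))) = -15*(-4/(1²) + (8 - 1/(2*((-½*2))))) = -15*(-4/1 + (8 - ½/(-1))) = -15*(-4*1 + (8 - ½*(-1))) = -15*(-4 + (8 + ½)) = -15*(-4 + 17/2) = -15*9/2 = -135/2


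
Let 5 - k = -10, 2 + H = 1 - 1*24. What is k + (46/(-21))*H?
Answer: 1465/21 ≈ 69.762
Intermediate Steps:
H = -25 (H = -2 + (1 - 1*24) = -2 + (1 - 24) = -2 - 23 = -25)
k = 15 (k = 5 - 1*(-10) = 5 + 10 = 15)
k + (46/(-21))*H = 15 + (46/(-21))*(-25) = 15 + (46*(-1/21))*(-25) = 15 - 46/21*(-25) = 15 + 1150/21 = 1465/21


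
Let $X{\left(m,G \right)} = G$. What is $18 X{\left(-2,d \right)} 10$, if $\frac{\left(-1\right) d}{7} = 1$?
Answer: $-1260$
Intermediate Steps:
$d = -7$ ($d = \left(-7\right) 1 = -7$)
$18 X{\left(-2,d \right)} 10 = 18 \left(-7\right) 10 = \left(-126\right) 10 = -1260$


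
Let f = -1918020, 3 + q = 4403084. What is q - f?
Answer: 6321101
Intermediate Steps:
q = 4403081 (q = -3 + 4403084 = 4403081)
q - f = 4403081 - 1*(-1918020) = 4403081 + 1918020 = 6321101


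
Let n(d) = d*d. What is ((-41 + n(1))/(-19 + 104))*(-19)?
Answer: 152/17 ≈ 8.9412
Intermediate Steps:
n(d) = d**2
((-41 + n(1))/(-19 + 104))*(-19) = ((-41 + 1**2)/(-19 + 104))*(-19) = ((-41 + 1)/85)*(-19) = -40*1/85*(-19) = -8/17*(-19) = 152/17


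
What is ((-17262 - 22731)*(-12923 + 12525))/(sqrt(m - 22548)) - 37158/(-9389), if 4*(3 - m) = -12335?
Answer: 37158/9389 - 31834428*I*sqrt(77845)/77845 ≈ 3.9576 - 1.141e+5*I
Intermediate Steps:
m = 12347/4 (m = 3 - 1/4*(-12335) = 3 + 12335/4 = 12347/4 ≈ 3086.8)
((-17262 - 22731)*(-12923 + 12525))/(sqrt(m - 22548)) - 37158/(-9389) = ((-17262 - 22731)*(-12923 + 12525))/(sqrt(12347/4 - 22548)) - 37158/(-9389) = (-39993*(-398))/(sqrt(-77845/4)) - 37158*(-1/9389) = 15917214/((I*sqrt(77845)/2)) + 37158/9389 = 15917214*(-2*I*sqrt(77845)/77845) + 37158/9389 = -31834428*I*sqrt(77845)/77845 + 37158/9389 = 37158/9389 - 31834428*I*sqrt(77845)/77845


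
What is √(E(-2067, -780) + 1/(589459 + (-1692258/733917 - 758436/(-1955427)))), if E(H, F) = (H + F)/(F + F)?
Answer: √6449406261564171469090078195883431770/1879871791949556060 ≈ 1.3509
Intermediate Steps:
E(H, F) = (F + H)/(2*F) (E(H, F) = (F + H)/((2*F)) = (F + H)*(1/(2*F)) = (F + H)/(2*F))
√(E(-2067, -780) + 1/(589459 + (-1692258/733917 - 758436/(-1955427)))) = √((½)*(-780 - 2067)/(-780) + 1/(589459 + (-1692258/733917 - 758436/(-1955427)))) = √((½)*(-1/780)*(-2847) + 1/(589459 + (-1692258*1/733917 - 758436*(-1/1955427)))) = √(73/40 + 1/(589459 + (-564086/244639 + 252812/651809))) = √(73/40 + 1/(589459 - 305828656706/159457901951)) = √(73/40 + 1/(93993589597477803/159457901951)) = √(73/40 + 159457901951/93993589597477803) = √(6861538418931957659/3759743583899112120) = √6449406261564171469090078195883431770/1879871791949556060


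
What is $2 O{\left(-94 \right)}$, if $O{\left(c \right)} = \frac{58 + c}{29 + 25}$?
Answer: $- \frac{4}{3} \approx -1.3333$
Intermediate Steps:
$O{\left(c \right)} = \frac{29}{27} + \frac{c}{54}$ ($O{\left(c \right)} = \frac{58 + c}{54} = \left(58 + c\right) \frac{1}{54} = \frac{29}{27} + \frac{c}{54}$)
$2 O{\left(-94 \right)} = 2 \left(\frac{29}{27} + \frac{1}{54} \left(-94\right)\right) = 2 \left(\frac{29}{27} - \frac{47}{27}\right) = 2 \left(- \frac{2}{3}\right) = - \frac{4}{3}$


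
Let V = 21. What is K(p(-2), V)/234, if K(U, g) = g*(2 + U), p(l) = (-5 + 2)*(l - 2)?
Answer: 49/39 ≈ 1.2564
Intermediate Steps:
p(l) = 6 - 3*l (p(l) = -3*(-2 + l) = 6 - 3*l)
K(p(-2), V)/234 = (21*(2 + (6 - 3*(-2))))/234 = (21*(2 + (6 + 6)))*(1/234) = (21*(2 + 12))*(1/234) = (21*14)*(1/234) = 294*(1/234) = 49/39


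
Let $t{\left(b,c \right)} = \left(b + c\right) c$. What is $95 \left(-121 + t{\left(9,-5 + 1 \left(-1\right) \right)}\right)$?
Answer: $-13205$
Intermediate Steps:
$t{\left(b,c \right)} = c \left(b + c\right)$
$95 \left(-121 + t{\left(9,-5 + 1 \left(-1\right) \right)}\right) = 95 \left(-121 + \left(-5 + 1 \left(-1\right)\right) \left(9 + \left(-5 + 1 \left(-1\right)\right)\right)\right) = 95 \left(-121 + \left(-5 - 1\right) \left(9 - 6\right)\right) = 95 \left(-121 - 6 \left(9 - 6\right)\right) = 95 \left(-121 - 18\right) = 95 \left(-139\right) = -13205$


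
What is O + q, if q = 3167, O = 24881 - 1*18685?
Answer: 9363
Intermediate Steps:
O = 6196 (O = 24881 - 18685 = 6196)
O + q = 6196 + 3167 = 9363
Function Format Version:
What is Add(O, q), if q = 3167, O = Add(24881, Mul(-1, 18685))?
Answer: 9363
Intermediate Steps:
O = 6196 (O = Add(24881, -18685) = 6196)
Add(O, q) = Add(6196, 3167) = 9363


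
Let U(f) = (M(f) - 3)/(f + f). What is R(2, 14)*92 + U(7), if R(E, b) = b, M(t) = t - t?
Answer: 18029/14 ≈ 1287.8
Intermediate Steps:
M(t) = 0
U(f) = -3/(2*f) (U(f) = (0 - 3)/(f + f) = -3*1/(2*f) = -3/(2*f))
R(2, 14)*92 + U(7) = 14*92 - 3/2/7 = 1288 - 3/2*1/7 = 1288 - 3/14 = 18029/14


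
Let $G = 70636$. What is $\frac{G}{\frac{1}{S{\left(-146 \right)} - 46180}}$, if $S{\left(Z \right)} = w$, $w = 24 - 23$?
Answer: $-3261899844$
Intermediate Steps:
$w = 1$ ($w = 24 - 23 = 1$)
$S{\left(Z \right)} = 1$
$\frac{G}{\frac{1}{S{\left(-146 \right)} - 46180}} = \frac{70636}{\frac{1}{1 - 46180}} = \frac{70636}{\frac{1}{-46179}} = \frac{70636}{- \frac{1}{46179}} = 70636 \left(-46179\right) = -3261899844$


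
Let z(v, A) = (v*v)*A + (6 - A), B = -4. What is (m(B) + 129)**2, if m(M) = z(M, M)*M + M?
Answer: 116281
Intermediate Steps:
z(v, A) = 6 - A + A*v**2 (z(v, A) = v**2*A + (6 - A) = A*v**2 + (6 - A) = 6 - A + A*v**2)
m(M) = M + M*(6 + M**3 - M) (m(M) = (6 - M + M*M**2)*M + M = (6 - M + M**3)*M + M = (6 + M**3 - M)*M + M = M*(6 + M**3 - M) + M = M + M*(6 + M**3 - M))
(m(B) + 129)**2 = (-4*(7 + (-4)**3 - 1*(-4)) + 129)**2 = (-4*(7 - 64 + 4) + 129)**2 = (-4*(-53) + 129)**2 = (212 + 129)**2 = 341**2 = 116281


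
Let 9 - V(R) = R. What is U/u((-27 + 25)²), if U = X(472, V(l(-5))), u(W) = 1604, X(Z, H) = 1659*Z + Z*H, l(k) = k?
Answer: 197414/401 ≈ 492.30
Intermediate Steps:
V(R) = 9 - R
X(Z, H) = 1659*Z + H*Z
U = 789656 (U = 472*(1659 + (9 - 1*(-5))) = 472*(1659 + (9 + 5)) = 472*(1659 + 14) = 472*1673 = 789656)
U/u((-27 + 25)²) = 789656/1604 = 789656*(1/1604) = 197414/401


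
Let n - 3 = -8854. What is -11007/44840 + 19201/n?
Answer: -958395797/396878840 ≈ -2.4148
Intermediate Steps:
n = -8851 (n = 3 - 8854 = -8851)
-11007/44840 + 19201/n = -11007/44840 + 19201/(-8851) = -11007*1/44840 + 19201*(-1/8851) = -11007/44840 - 19201/8851 = -958395797/396878840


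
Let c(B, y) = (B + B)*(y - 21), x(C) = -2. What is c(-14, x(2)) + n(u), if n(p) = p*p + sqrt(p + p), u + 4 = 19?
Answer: 869 + sqrt(30) ≈ 874.48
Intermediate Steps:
u = 15 (u = -4 + 19 = 15)
c(B, y) = 2*B*(-21 + y) (c(B, y) = (2*B)*(-21 + y) = 2*B*(-21 + y))
n(p) = p**2 + sqrt(2)*sqrt(p) (n(p) = p**2 + sqrt(2*p) = p**2 + sqrt(2)*sqrt(p))
c(-14, x(2)) + n(u) = 2*(-14)*(-21 - 2) + (15**2 + sqrt(2)*sqrt(15)) = 2*(-14)*(-23) + (225 + sqrt(30)) = 644 + (225 + sqrt(30)) = 869 + sqrt(30)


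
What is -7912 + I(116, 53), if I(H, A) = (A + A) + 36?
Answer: -7770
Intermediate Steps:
I(H, A) = 36 + 2*A (I(H, A) = 2*A + 36 = 36 + 2*A)
-7912 + I(116, 53) = -7912 + (36 + 2*53) = -7912 + (36 + 106) = -7912 + 142 = -7770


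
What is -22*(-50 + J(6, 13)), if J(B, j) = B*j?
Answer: -616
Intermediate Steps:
-22*(-50 + J(6, 13)) = -22*(-50 + 6*13) = -22*(-50 + 78) = -22*28 = -616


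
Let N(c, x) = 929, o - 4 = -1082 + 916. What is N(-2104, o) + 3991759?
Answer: 3992688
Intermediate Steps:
o = -162 (o = 4 + (-1082 + 916) = 4 - 166 = -162)
N(-2104, o) + 3991759 = 929 + 3991759 = 3992688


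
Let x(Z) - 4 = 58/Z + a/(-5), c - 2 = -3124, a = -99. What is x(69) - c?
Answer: 1085591/345 ≈ 3146.6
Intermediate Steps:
c = -3122 (c = 2 - 3124 = -3122)
x(Z) = 119/5 + 58/Z (x(Z) = 4 + (58/Z - 99/(-5)) = 4 + (58/Z - 99*(-1/5)) = 4 + (58/Z + 99/5) = 4 + (99/5 + 58/Z) = 119/5 + 58/Z)
x(69) - c = (119/5 + 58/69) - 1*(-3122) = (119/5 + 58*(1/69)) + 3122 = (119/5 + 58/69) + 3122 = 8501/345 + 3122 = 1085591/345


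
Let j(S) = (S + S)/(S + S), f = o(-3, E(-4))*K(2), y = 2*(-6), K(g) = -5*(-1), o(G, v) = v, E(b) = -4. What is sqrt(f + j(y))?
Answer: I*sqrt(19) ≈ 4.3589*I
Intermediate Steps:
K(g) = 5
y = -12
f = -20 (f = -4*5 = -20)
j(S) = 1 (j(S) = (2*S)/((2*S)) = (2*S)*(1/(2*S)) = 1)
sqrt(f + j(y)) = sqrt(-20 + 1) = sqrt(-19) = I*sqrt(19)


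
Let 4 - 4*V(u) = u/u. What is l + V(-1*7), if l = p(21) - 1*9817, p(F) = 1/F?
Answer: -824561/84 ≈ -9816.2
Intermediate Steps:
V(u) = ¾ (V(u) = 1 - u/(4*u) = 1 - ¼*1 = 1 - ¼ = ¾)
l = -206156/21 (l = 1/21 - 1*9817 = 1/21 - 9817 = -206156/21 ≈ -9817.0)
l + V(-1*7) = -206156/21 + ¾ = -824561/84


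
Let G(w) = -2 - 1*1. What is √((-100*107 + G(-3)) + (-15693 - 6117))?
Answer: I*√32513 ≈ 180.31*I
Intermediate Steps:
G(w) = -3 (G(w) = -2 - 1 = -3)
√((-100*107 + G(-3)) + (-15693 - 6117)) = √((-100*107 - 3) + (-15693 - 6117)) = √((-10700 - 3) - 21810) = √(-10703 - 21810) = √(-32513) = I*√32513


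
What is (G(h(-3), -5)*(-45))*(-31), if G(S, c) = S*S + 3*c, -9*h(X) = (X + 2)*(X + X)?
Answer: -20305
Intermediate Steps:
h(X) = -2*X*(2 + X)/9 (h(X) = -(X + 2)*(X + X)/9 = -(2 + X)*2*X/9 = -2*X*(2 + X)/9)
G(S, c) = S² + 3*c
(G(h(-3), -5)*(-45))*(-31) = (((-2/9*(-3)*(2 - 3))² + 3*(-5))*(-45))*(-31) = (((-2/9*(-3)*(-1))² - 15)*(-45))*(-31) = (((-⅔)² - 15)*(-45))*(-31) = ((4/9 - 15)*(-45))*(-31) = -131/9*(-45)*(-31) = 655*(-31) = -20305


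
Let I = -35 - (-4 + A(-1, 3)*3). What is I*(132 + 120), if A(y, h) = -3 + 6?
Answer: -10080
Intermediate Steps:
A(y, h) = 3
I = -40 (I = -35 - (-4 + 3*3) = -35 - (-4 + 9) = -35 - 1*5 = -35 - 5 = -40)
I*(132 + 120) = -40*(132 + 120) = -40*252 = -10080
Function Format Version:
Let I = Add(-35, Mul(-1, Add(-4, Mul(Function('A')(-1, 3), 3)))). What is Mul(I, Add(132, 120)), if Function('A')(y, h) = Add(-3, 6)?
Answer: -10080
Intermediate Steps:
Function('A')(y, h) = 3
I = -40 (I = Add(-35, Mul(-1, Add(-4, Mul(3, 3)))) = Add(-35, Mul(-1, Add(-4, 9))) = Add(-35, Mul(-1, 5)) = Add(-35, -5) = -40)
Mul(I, Add(132, 120)) = Mul(-40, Add(132, 120)) = Mul(-40, 252) = -10080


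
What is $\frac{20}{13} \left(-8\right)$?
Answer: $- \frac{160}{13} \approx -12.308$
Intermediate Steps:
$\frac{20}{13} \left(-8\right) = - \frac{160}{13}$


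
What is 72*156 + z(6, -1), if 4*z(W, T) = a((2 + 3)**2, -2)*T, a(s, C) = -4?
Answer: 11233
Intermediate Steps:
z(W, T) = -T (z(W, T) = (-4*T)/4 = -T)
72*156 + z(6, -1) = 72*156 - 1*(-1) = 11232 + 1 = 11233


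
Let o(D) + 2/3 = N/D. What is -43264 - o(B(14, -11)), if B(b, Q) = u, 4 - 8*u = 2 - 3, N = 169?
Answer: -653006/15 ≈ -43534.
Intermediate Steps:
u = 5/8 (u = 1/2 - (2 - 3)/8 = 1/2 - 1/8*(-1) = 1/2 + 1/8 = 5/8 ≈ 0.62500)
B(b, Q) = 5/8
o(D) = -2/3 + 169/D
-43264 - o(B(14, -11)) = -43264 - (-2/3 + 169/(5/8)) = -43264 - (-2/3 + 169*(8/5)) = -43264 - (-2/3 + 1352/5) = -43264 - 1*4046/15 = -43264 - 4046/15 = -653006/15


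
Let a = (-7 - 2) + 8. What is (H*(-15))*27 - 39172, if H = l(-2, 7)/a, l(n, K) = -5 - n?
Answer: -40387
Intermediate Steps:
a = -1 (a = -9 + 8 = -1)
H = 3 (H = (-5 - 1*(-2))/(-1) = (-5 + 2)*(-1) = -3*(-1) = 3)
(H*(-15))*27 - 39172 = (3*(-15))*27 - 39172 = -45*27 - 39172 = -1215 - 39172 = -40387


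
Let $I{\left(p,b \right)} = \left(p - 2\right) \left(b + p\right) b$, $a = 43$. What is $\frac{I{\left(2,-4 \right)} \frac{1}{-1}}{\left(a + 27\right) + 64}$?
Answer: $0$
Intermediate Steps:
$I{\left(p,b \right)} = b \left(-2 + p\right) \left(b + p\right)$ ($I{\left(p,b \right)} = \left(-2 + p\right) \left(b + p\right) b = b \left(-2 + p\right) \left(b + p\right)$)
$\frac{I{\left(2,-4 \right)} \frac{1}{-1}}{\left(a + 27\right) + 64} = \frac{- 4 \left(2^{2} - -8 - 4 - 8\right) \frac{1}{-1}}{\left(43 + 27\right) + 64} = \frac{- 4 \left(4 + 8 - 4 - 8\right) \left(-1\right)}{70 + 64} = \frac{\left(-4\right) 0 \left(-1\right)}{134} = \frac{0 \left(-1\right)}{134} = \frac{1}{134} \cdot 0 = 0$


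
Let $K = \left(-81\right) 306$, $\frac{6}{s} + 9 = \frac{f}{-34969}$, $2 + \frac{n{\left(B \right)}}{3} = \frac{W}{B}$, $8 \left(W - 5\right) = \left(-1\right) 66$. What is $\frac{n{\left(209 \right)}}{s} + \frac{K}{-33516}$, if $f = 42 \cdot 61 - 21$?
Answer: $\frac{116997681}{11838596} \approx 9.8827$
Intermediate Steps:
$W = - \frac{13}{4}$ ($W = 5 + \frac{\left(-1\right) 66}{8} = 5 + \frac{1}{8} \left(-66\right) = 5 - \frac{33}{4} = - \frac{13}{4} \approx -3.25$)
$n{\left(B \right)} = -6 - \frac{39}{4 B}$ ($n{\left(B \right)} = -6 + 3 \left(- \frac{13}{4 B}\right) = -6 - \frac{39}{4 B}$)
$f = 2541$ ($f = 2562 - 21 = 2541$)
$s = - \frac{289}{437}$ ($s = \frac{6}{-9 + \frac{2541}{-34969}} = \frac{6}{-9 + 2541 \left(- \frac{1}{34969}\right)} = \frac{6}{-9 - \frac{21}{289}} = \frac{6}{- \frac{2622}{289}} = 6 \left(- \frac{289}{2622}\right) = - \frac{289}{437} \approx -0.66133$)
$K = -24786$
$\frac{n{\left(209 \right)}}{s} + \frac{K}{-33516} = \frac{-6 - \frac{39}{4 \cdot 209}}{- \frac{289}{437}} - \frac{24786}{-33516} = \left(-6 - \frac{39}{836}\right) \left(- \frac{437}{289}\right) - - \frac{1377}{1862} = \left(-6 - \frac{39}{836}\right) \left(- \frac{437}{289}\right) + \frac{1377}{1862} = \left(- \frac{5055}{836}\right) \left(- \frac{437}{289}\right) + \frac{1377}{1862} = \frac{116265}{12716} + \frac{1377}{1862} = \frac{116997681}{11838596}$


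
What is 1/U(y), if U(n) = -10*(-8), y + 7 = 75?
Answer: 1/80 ≈ 0.012500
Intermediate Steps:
y = 68 (y = -7 + 75 = 68)
U(n) = 80
1/U(y) = 1/80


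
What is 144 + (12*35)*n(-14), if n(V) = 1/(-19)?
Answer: 2316/19 ≈ 121.89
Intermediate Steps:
n(V) = -1/19
144 + (12*35)*n(-14) = 144 + (12*35)*(-1/19) = 144 + 420*(-1/19) = 144 - 420/19 = 2316/19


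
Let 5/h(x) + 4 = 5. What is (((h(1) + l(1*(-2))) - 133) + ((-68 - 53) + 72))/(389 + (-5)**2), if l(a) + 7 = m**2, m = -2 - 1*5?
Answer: -15/46 ≈ -0.32609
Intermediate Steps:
h(x) = 5 (h(x) = 5/(-4 + 5) = 5/1 = 5*1 = 5)
m = -7 (m = -2 - 5 = -7)
l(a) = 42 (l(a) = -7 + (-7)**2 = -7 + 49 = 42)
(((h(1) + l(1*(-2))) - 133) + ((-68 - 53) + 72))/(389 + (-5)**2) = (((5 + 42) - 133) + ((-68 - 53) + 72))/(389 + (-5)**2) = ((47 - 133) + (-121 + 72))/(389 + 25) = (-86 - 49)/414 = -135*1/414 = -15/46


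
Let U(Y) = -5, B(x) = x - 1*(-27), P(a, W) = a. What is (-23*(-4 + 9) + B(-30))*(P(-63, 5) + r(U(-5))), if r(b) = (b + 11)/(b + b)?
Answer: 37524/5 ≈ 7504.8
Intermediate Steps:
B(x) = 27 + x (B(x) = x + 27 = 27 + x)
r(b) = (11 + b)/(2*b) (r(b) = (11 + b)/((2*b)) = (11 + b)*(1/(2*b)) = (11 + b)/(2*b))
(-23*(-4 + 9) + B(-30))*(P(-63, 5) + r(U(-5))) = (-23*(-4 + 9) + (27 - 30))*(-63 + (½)*(11 - 5)/(-5)) = (-23*5 - 3)*(-63 + (½)*(-⅕)*6) = (-115 - 3)*(-63 - ⅗) = -118*(-318/5) = 37524/5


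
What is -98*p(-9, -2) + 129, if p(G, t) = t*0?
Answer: 129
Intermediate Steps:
p(G, t) = 0
-98*p(-9, -2) + 129 = -98*0 + 129 = 0 + 129 = 129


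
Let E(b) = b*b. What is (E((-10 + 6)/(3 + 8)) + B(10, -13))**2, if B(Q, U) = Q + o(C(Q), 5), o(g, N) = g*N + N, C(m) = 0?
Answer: 3352561/14641 ≈ 228.98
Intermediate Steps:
o(g, N) = N + N*g (o(g, N) = N*g + N = N + N*g)
B(Q, U) = 5 + Q (B(Q, U) = Q + 5*(1 + 0) = Q + 5*1 = Q + 5 = 5 + Q)
E(b) = b**2
(E((-10 + 6)/(3 + 8)) + B(10, -13))**2 = (((-10 + 6)/(3 + 8))**2 + (5 + 10))**2 = ((-4/11)**2 + 15)**2 = (16/121 + 15)**2 = (1831/121)**2 = 3352561/14641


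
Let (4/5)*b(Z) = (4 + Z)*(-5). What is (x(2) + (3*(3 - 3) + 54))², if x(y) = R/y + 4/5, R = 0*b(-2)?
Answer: 75076/25 ≈ 3003.0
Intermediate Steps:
b(Z) = -25 - 25*Z/4 (b(Z) = 5*((4 + Z)*(-5))/4 = 5*(-20 - 5*Z)/4 = -25 - 25*Z/4)
R = 0 (R = 0*(-25 - 25/4*(-2)) = 0*(-25 + 25/2) = 0*(-25/2) = 0)
x(y) = ⅘ (x(y) = 0/y + 4/5 = 0 + 4*(⅕) = 0 + ⅘ = ⅘)
(x(2) + (3*(3 - 3) + 54))² = (⅘ + (3*(3 - 3) + 54))² = (⅘ + (3*0 + 54))² = (⅘ + (0 + 54))² = (⅘ + 54)² = (274/5)² = 75076/25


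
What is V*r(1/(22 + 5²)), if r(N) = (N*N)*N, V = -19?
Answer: -19/103823 ≈ -0.00018300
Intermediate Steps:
r(N) = N³ (r(N) = N²*N = N³)
V*r(1/(22 + 5²)) = -19/(22 + 5²)³ = -19/(22 + 25)³ = -19*(1/47)³ = -19*1/103823 = -19/103823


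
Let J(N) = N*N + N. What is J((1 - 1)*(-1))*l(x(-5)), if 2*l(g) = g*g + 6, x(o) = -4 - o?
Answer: 0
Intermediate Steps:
J(N) = N + N² (J(N) = N² + N = N + N²)
l(g) = 3 + g²/2 (l(g) = (g*g + 6)/2 = (g² + 6)/2 = (6 + g²)/2 = 3 + g²/2)
J((1 - 1)*(-1))*l(x(-5)) = (((1 - 1)*(-1))*(1 + (1 - 1)*(-1)))*(3 + (-4 - 1*(-5))²/2) = ((0*(-1))*(1 + 0*(-1)))*(3 + (-4 + 5)²/2) = (0*(1 + 0))*(3 + (½)*1²) = (0*1)*(3 + (½)*1) = 0*(3 + ½) = 0*(7/2) = 0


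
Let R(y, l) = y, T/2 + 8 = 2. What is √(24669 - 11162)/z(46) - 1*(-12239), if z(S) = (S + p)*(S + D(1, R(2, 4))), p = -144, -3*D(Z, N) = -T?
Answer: 12239 - √13507/4116 ≈ 12239.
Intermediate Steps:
T = -12 (T = -16 + 2*2 = -16 + 4 = -12)
D(Z, N) = -4 (D(Z, N) = -(-1)*(-12)/3 = -⅓*12 = -4)
z(S) = (-144 + S)*(-4 + S) (z(S) = (S - 144)*(S - 4) = (-144 + S)*(-4 + S))
√(24669 - 11162)/z(46) - 1*(-12239) = √(24669 - 11162)/(576 + 46² - 148*46) - 1*(-12239) = √13507/(576 + 2116 - 6808) + 12239 = √13507/(-4116) + 12239 = √13507*(-1/4116) + 12239 = -√13507/4116 + 12239 = 12239 - √13507/4116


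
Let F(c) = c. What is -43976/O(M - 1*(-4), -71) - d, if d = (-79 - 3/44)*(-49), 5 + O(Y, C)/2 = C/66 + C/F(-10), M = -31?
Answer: -188442479/7436 ≈ -25342.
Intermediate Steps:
O(Y, C) = -10 - 28*C/165 (O(Y, C) = -10 + 2*(C/66 + C/(-10)) = -10 + 2*(C*(1/66) + C*(-1/10)) = -10 + 2*(C/66 - C/10) = -10 + 2*(-14*C/165) = -10 - 28*C/165)
d = 170471/44 (d = (-79 - 3*1/44)*(-49) = (-79 - 3/44)*(-49) = -3479/44*(-49) = 170471/44 ≈ 3874.3)
-43976/O(M - 1*(-4), -71) - d = -43976/(-10 - 28/165*(-71)) - 1*170471/44 = -43976/(-10 + 1988/165) - 170471/44 = -43976/338/165 - 170471/44 = -43976*165/338 - 170471/44 = -3628020/169 - 170471/44 = -188442479/7436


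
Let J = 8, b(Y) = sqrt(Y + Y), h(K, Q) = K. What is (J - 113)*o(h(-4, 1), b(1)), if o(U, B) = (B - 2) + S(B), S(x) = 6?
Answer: -420 - 105*sqrt(2) ≈ -568.49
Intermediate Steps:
b(Y) = sqrt(2)*sqrt(Y) (b(Y) = sqrt(2*Y) = sqrt(2)*sqrt(Y))
o(U, B) = 4 + B (o(U, B) = (B - 2) + 6 = (-2 + B) + 6 = 4 + B)
(J - 113)*o(h(-4, 1), b(1)) = (8 - 113)*(4 + sqrt(2)*sqrt(1)) = -105*(4 + sqrt(2)*1) = -105*(4 + sqrt(2)) = -420 - 105*sqrt(2)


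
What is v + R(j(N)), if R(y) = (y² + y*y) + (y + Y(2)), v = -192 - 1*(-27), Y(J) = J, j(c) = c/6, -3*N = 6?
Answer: -1468/9 ≈ -163.11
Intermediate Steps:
N = -2 (N = -⅓*6 = -2)
j(c) = c/6 (j(c) = c*(⅙) = c/6)
v = -165 (v = -192 + 27 = -165)
R(y) = 2 + y + 2*y² (R(y) = (y² + y*y) + (y + 2) = (y² + y²) + (2 + y) = 2*y² + (2 + y) = 2 + y + 2*y²)
v + R(j(N)) = -165 + (2 + (⅙)*(-2) + 2*((⅙)*(-2))²) = -165 + (2 - ⅓ + 2*(-⅓)²) = -165 + (2 - ⅓ + 2*(⅑)) = -165 + (2 - ⅓ + 2/9) = -165 + 17/9 = -1468/9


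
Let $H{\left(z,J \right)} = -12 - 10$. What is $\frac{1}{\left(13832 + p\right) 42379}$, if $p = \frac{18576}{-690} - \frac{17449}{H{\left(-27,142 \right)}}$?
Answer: $\frac{2530}{1565204076057} \approx 1.6164 \cdot 10^{-9}$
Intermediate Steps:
$H{\left(z,J \right)} = -22$
$p = \frac{1938523}{2530}$ ($p = \frac{18576}{-690} - \frac{17449}{-22} = 18576 \left(- \frac{1}{690}\right) - - \frac{17449}{22} = - \frac{3096}{115} + \frac{17449}{22} = \frac{1938523}{2530} \approx 766.21$)
$\frac{1}{\left(13832 + p\right) 42379} = \frac{1}{\left(13832 + \frac{1938523}{2530}\right) 42379} = \frac{1}{\frac{36933483}{2530}} \cdot \frac{1}{42379} = \frac{2530}{36933483} \cdot \frac{1}{42379} = \frac{2530}{1565204076057}$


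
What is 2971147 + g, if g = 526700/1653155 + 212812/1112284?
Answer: 273164012411572980/91938892801 ≈ 2.9711e+6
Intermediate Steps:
g = 46882560233/91938892801 (g = 526700*(1/1653155) + 212812*(1/1112284) = 105340/330631 + 53203/278071 = 46882560233/91938892801 ≈ 0.50993)
2971147 + g = 2971147 + 46882560233/91938892801 = 273164012411572980/91938892801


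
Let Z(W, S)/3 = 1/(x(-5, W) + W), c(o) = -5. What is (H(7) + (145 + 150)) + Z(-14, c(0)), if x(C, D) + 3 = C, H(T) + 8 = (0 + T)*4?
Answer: 6927/22 ≈ 314.86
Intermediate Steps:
H(T) = -8 + 4*T (H(T) = -8 + (0 + T)*4 = -8 + T*4 = -8 + 4*T)
x(C, D) = -3 + C
Z(W, S) = 3/(-8 + W) (Z(W, S) = 3/((-3 - 5) + W) = 3/(-8 + W))
(H(7) + (145 + 150)) + Z(-14, c(0)) = ((-8 + 4*7) + (145 + 150)) + 3/(-8 - 14) = ((-8 + 28) + 295) + 3/(-22) = (20 + 295) + 3*(-1/22) = 315 - 3/22 = 6927/22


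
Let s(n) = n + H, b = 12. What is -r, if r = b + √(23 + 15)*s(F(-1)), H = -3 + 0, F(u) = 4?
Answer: -12 - √38 ≈ -18.164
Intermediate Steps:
H = -3
s(n) = -3 + n (s(n) = n - 3 = -3 + n)
r = 12 + √38 (r = 12 + √(23 + 15)*(-3 + 4) = 12 + √38*1 = 12 + √38 ≈ 18.164)
-r = -(12 + √38) = -12 - √38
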